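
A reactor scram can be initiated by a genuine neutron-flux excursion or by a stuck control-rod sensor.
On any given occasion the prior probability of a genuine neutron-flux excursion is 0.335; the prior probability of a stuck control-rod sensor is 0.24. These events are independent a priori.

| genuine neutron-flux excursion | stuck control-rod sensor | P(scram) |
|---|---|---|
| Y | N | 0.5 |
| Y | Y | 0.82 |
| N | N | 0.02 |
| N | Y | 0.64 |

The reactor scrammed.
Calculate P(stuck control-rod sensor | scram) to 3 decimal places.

P(scram) = 0.02×0.665×0.76 + 0.64×0.665×0.24 + 0.5×0.335×0.76 + 0.82×0.335×0.24 = 0.010108 + 0.102144 + 0.127300 + 0.065928 = 0.305480
Of this, 0.168072 comes from 0.102144 + 0.065928 (the stuck control-rod sensor=true cases).
P(stuck control-rod sensor | scram) = 0.168072 / 0.305480 ≈ 0.550

P(stuck control-rod sensor | scram) ≈ 0.550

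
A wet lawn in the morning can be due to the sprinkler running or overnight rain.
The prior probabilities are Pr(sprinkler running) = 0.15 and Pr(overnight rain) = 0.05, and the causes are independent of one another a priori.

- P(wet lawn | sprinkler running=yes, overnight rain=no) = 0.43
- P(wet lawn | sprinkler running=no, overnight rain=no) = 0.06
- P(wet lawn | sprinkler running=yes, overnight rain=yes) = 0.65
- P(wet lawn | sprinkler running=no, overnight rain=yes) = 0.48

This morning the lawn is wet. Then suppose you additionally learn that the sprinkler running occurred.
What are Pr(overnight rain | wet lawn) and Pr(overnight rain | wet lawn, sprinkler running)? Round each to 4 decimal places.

Pr(overnight rain | wet lawn) ≈ 0.1872; Pr(overnight rain | wet lawn, sprinkler running) ≈ 0.0737

Sum P(wet lawn|·) weighted by the priors over the 4 (sprinkler running, overnight rain) configurations:
  P(wet lawn) = 0.06×0.85×0.95 + 0.48×0.85×0.05 + 0.43×0.15×0.95 + 0.65×0.15×0.05
        = 0.048450 + 0.020400 + 0.061275 + 0.004875 = 0.135000
Keeping only the overnight rain-present terms gives 0.025275, so
  P(overnight rain | wet lawn) = 0.025275 / 0.135000 ≈ 0.1872

Now condition on the additional information:
P(wet lawn | sprinkler running) = 0.43*0.95 + 0.65*0.05 = 0.408500 + 0.032500 = 0.441000
Of this, 0.032500 comes from 0.65*0.05 (the overnight rain=true cases).
Hence the posterior is 0.032500/0.441000 ≈ 0.0737.
— sprinkler running explains away the evidence for overnight rain.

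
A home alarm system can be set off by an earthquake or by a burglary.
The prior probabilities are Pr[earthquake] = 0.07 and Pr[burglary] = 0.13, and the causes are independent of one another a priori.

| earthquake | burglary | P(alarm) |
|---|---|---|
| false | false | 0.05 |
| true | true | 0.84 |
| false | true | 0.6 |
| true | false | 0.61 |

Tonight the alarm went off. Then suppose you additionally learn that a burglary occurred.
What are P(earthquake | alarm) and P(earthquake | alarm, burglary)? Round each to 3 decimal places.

P(earthquake | alarm) ≈ 0.284; P(earthquake | alarm, burglary) ≈ 0.095

For the numerator, keep only earthquake=true terms: 0.037149 + 0.007644 = 0.044793
Denominator P(alarm): 0.05×0.93×0.87 + 0.6×0.93×0.13 + 0.61×0.07×0.87 + 0.84×0.07×0.13 = 0.157788
Posterior = 0.044793 / 0.157788 ≈ 0.284

With the extra evidence:
Numerator (weight on configurations with earthquake): 0.84·0.07 = 0.058800
Denominator P(alarm | burglary): 0.6·0.93 + 0.84·0.07 = 0.616800
Posterior = 0.058800 / 0.616800 ≈ 0.095
Conditioning on burglary lowers the posterior on earthquake: the classic explaining-away effect in a common-effect structure.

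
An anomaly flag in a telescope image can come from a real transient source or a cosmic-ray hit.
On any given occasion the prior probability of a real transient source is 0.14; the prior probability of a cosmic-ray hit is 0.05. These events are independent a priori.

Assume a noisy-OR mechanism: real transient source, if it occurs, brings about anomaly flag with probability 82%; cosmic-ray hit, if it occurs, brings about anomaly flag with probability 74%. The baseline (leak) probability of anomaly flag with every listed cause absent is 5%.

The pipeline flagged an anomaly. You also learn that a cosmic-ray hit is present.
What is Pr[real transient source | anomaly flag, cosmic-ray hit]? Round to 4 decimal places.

Under noisy-OR, P(anomaly flag | causes) = 1 − (1−0.05)·∏(1−qᵢ) over the active causes.
By total probability over both values of real transient source:
  P(anomaly flag | cosmic-ray hit) = 0.753·0.86 + 0.95554·0.14
        = 0.647580 + 0.133776 = 0.781356
Configurations with real transient source contribute 0.133776, so
  P(real transient source | anomaly flag, cosmic-ray hit) = 0.133776 / 0.781356 ≈ 0.1712

Pr[real transient source | anomaly flag, cosmic-ray hit] ≈ 0.1712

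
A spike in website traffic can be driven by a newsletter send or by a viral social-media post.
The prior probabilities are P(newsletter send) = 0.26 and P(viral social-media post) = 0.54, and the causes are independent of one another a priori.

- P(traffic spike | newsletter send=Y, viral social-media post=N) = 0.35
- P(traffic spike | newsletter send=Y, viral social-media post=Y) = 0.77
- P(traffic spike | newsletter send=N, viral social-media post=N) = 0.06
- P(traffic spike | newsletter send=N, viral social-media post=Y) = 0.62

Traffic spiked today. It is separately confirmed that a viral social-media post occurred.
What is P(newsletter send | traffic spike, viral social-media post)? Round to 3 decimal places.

P(newsletter send | traffic spike, viral social-media post) ≈ 0.304

By total probability over both values of newsletter send:
  P(traffic spike | viral social-media post) = 0.62×0.74 + 0.77×0.26
        = 0.458800 + 0.200200 = 0.659000
Keeping only the newsletter send-present terms gives 0.200200, so
  P(newsletter send | traffic spike, viral social-media post) = 0.200200 / 0.659000 ≈ 0.304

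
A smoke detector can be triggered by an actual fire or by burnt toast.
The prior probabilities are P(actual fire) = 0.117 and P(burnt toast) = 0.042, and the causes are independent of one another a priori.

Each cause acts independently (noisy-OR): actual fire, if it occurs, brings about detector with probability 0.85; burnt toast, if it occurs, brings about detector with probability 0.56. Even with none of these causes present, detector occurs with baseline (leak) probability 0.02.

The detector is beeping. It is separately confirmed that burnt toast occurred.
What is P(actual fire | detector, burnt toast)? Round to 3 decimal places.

P(actual fire | detector, burnt toast) ≈ 0.179

Under noisy-OR, P(detector | causes) = 1 − (1−0.02)·∏(1−qᵢ) over the active causes.
For the numerator, keep only actual fire=true terms: 0.93532·0.117 = 0.109432
Normalizer over all consistent configurations: 0.5688·0.883 + 0.93532·0.117 = 0.611682
Posterior = 0.109432 / 0.611682 ≈ 0.179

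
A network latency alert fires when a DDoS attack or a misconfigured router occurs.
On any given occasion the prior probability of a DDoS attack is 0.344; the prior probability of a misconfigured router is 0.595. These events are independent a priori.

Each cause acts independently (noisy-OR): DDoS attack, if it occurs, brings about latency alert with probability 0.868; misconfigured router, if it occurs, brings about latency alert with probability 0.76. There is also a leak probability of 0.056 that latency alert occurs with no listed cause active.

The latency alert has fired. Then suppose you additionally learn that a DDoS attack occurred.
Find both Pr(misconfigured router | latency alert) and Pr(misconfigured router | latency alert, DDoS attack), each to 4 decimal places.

Under noisy-OR, P(latency alert | causes) = 1 − (1−0.056)·∏(1−qᵢ) over the active causes.
Weight on misconfigured router=true, given the evidence: 0.301889 + 0.198559 = 0.500448
Normalizer over all consistent configurations: 0.056*0.656*0.405 + 0.77344*0.656*0.595 + 0.875392*0.344*0.405 + 0.970094*0.344*0.595 = 0.637286
P(misconfigured router | latency alert) = 0.500448/0.637286 ≈ 0.7853

Now also conditioning on DDoS attack=true:
P(latency alert | DDoS attack) = 0.875392*0.405 + 0.970094*0.595 = 0.354534 + 0.577206 = 0.931740
Of this, 0.577206 comes from 0.970094*0.595 (the misconfigured router=true cases).
P(misconfigured router | latency alert, DDoS attack) = 0.577206 / 0.931740 ≈ 0.6195

Pr(misconfigured router | latency alert) ≈ 0.7853; Pr(misconfigured router | latency alert, DDoS attack) ≈ 0.6195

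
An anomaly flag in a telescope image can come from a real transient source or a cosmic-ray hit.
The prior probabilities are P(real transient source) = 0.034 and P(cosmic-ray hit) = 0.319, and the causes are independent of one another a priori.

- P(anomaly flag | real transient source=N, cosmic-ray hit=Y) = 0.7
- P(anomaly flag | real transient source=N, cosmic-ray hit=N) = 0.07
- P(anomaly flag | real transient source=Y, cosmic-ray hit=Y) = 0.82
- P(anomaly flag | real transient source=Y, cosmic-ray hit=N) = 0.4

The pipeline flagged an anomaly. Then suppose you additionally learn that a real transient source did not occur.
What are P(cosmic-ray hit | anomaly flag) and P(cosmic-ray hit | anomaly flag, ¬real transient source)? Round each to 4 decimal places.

P(anomaly flag) = 0.07×0.966×0.681 + 0.7×0.966×0.319 + 0.4×0.034×0.681 + 0.82×0.034×0.319 = 0.046049 + 0.215708 + 0.009262 + 0.008894 = 0.279913
Of this, 0.224602 comes from 0.215708 + 0.008894 (the cosmic-ray hit=true cases).
So P(cosmic-ray hit | anomaly flag) = 0.224602/0.279913 ≈ 0.8024.

With the extra evidence:
P(anomaly flag | ¬real transient source) = 0.07×0.681 + 0.7×0.319 = 0.047670 + 0.223300 = 0.270970
Restricting to configurations with cosmic-ray hit present: 0.7×0.319 = 0.223300.
P(cosmic-ray hit | anomaly flag, ¬real transient source) = 0.223300 / 0.270970 ≈ 0.8241
With real transient source excluded, cosmic-ray hit must carry more of the explanatory weight for the anomaly flag.

P(cosmic-ray hit | anomaly flag) ≈ 0.8024; P(cosmic-ray hit | anomaly flag, ¬real transient source) ≈ 0.8241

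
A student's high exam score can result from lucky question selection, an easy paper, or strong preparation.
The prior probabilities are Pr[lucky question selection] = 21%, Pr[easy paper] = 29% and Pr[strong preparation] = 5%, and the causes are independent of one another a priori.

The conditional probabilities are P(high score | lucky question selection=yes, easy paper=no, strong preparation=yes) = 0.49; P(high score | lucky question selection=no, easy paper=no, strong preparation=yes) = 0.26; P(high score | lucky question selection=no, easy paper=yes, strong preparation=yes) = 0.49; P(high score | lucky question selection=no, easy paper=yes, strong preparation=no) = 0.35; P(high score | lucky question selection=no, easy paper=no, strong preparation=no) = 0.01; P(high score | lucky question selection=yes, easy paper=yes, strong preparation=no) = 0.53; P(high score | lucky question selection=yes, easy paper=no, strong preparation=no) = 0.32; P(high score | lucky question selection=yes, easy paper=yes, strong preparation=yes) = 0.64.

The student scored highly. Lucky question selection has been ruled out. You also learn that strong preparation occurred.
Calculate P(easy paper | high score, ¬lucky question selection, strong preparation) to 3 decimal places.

P(easy paper | high score, ¬lucky question selection, strong preparation) ≈ 0.435

P(high score | ¬lucky question selection, strong preparation) = 0.26×0.71 + 0.49×0.29 = 0.184600 + 0.142100 = 0.326700
Of this, 0.142100 comes from 0.49×0.29 (the easy paper=true cases).
P(easy paper | high score, ¬lucky question selection, strong preparation) = 0.142100 / 0.326700 ≈ 0.435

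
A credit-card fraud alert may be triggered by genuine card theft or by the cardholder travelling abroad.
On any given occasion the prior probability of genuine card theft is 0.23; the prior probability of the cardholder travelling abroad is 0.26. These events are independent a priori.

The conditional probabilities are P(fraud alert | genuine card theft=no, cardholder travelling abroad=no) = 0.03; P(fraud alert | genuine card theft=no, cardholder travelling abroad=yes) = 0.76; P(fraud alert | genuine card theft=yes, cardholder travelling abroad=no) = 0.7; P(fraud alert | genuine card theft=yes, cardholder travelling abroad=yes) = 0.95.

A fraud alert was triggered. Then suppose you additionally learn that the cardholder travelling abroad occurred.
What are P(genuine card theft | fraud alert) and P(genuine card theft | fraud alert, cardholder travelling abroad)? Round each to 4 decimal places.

P(genuine card theft | fraud alert) ≈ 0.5097; P(genuine card theft | fraud alert, cardholder travelling abroad) ≈ 0.2719

Numerator (weight on configurations with genuine card theft): 0.119140 + 0.056810 = 0.175950
Normalizer over all consistent configurations: 0.03*0.77*0.74 + 0.76*0.77*0.26 + 0.7*0.23*0.74 + 0.95*0.23*0.26 = 0.345196
Posterior = 0.175950 / 0.345196 ≈ 0.5097

Now condition on the additional information:
P(fraud alert | cardholder travelling abroad) = 0.76*0.77 + 0.95*0.23 = 0.585200 + 0.218500 = 0.803700
Restricting to configurations with genuine card theft present: 0.95*0.23 = 0.218500.
So P(genuine card theft | fraud alert, cardholder travelling abroad) = 0.218500/0.803700 ≈ 0.2719.
— cardholder travelling abroad explains away the evidence for genuine card theft.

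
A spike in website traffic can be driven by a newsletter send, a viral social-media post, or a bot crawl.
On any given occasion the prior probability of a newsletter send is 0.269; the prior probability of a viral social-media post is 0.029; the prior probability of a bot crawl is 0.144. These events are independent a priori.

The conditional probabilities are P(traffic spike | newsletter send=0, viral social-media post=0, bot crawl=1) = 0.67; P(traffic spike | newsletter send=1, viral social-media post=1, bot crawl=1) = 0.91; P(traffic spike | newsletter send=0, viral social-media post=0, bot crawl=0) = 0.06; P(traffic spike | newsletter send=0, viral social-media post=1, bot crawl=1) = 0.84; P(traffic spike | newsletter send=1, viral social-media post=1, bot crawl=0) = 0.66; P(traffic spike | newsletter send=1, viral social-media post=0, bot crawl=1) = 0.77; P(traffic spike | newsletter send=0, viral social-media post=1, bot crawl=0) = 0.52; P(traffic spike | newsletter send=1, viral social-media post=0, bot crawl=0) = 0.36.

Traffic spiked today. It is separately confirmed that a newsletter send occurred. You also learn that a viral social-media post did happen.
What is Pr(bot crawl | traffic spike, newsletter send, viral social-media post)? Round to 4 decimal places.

Sum P(traffic spike|·) weighted by the priors over both values of bot crawl:
  P(traffic spike | newsletter send, viral social-media post) = 0.66·0.856 + 0.91·0.144
        = 0.564960 + 0.131040 = 0.696000
Keeping only the bot crawl-present terms gives 0.131040, so
  P(bot crawl | traffic spike, newsletter send, viral social-media post) = 0.131040 / 0.696000 ≈ 0.1883

Pr(bot crawl | traffic spike, newsletter send, viral social-media post) ≈ 0.1883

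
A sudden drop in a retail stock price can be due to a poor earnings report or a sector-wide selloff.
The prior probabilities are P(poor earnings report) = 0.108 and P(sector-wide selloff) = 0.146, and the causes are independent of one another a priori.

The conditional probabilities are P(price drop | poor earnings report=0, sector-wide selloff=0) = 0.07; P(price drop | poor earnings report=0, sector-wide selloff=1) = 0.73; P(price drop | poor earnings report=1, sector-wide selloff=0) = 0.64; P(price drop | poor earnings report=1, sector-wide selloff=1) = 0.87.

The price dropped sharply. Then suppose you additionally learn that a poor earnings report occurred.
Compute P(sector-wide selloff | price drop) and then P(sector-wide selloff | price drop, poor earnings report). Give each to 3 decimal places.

P(sector-wide selloff | price drop) ≈ 0.492; P(sector-wide selloff | price drop, poor earnings report) ≈ 0.189

P(price drop) = 0.07*0.892*0.854 + 0.73*0.892*0.146 + 0.64*0.108*0.854 + 0.87*0.108*0.146 = 0.053324 + 0.095069 + 0.059028 + 0.013718 = 0.221139
Restricting to configurations with sector-wide selloff present: 0.095069 + 0.013718 = 0.108787.
So P(sector-wide selloff | price drop) = 0.108787/0.221139 ≈ 0.492.

With the extra evidence:
By total probability over both values of sector-wide selloff:
  P(price drop | poor earnings report) = 0.64×0.854 + 0.87×0.146
        = 0.546560 + 0.127020 = 0.673580
Configurations with sector-wide selloff contribute 0.127020, so
  P(sector-wide selloff | price drop, poor earnings report) = 0.127020 / 0.673580 ≈ 0.189
This is intercausal reasoning (explaining away): once poor earnings report accounts for the price drop, sector-wide selloff becomes less likely.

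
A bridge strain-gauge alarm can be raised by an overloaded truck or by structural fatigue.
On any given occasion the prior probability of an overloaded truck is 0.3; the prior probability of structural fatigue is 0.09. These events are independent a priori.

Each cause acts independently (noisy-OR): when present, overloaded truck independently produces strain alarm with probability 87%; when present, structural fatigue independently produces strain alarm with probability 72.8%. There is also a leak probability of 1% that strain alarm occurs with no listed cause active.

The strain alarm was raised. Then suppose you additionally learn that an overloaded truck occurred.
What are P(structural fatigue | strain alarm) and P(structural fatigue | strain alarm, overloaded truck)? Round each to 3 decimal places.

Under noisy-OR, P(strain alarm | causes) = 1 − (1−0.01)·∏(1−qᵢ) over the active causes.
P(strain alarm) = 0.01×0.7×0.91 + 0.73072×0.7×0.09 + 0.8713×0.3×0.91 + 0.964994×0.3×0.09 = 0.006370 + 0.046035 + 0.237865 + 0.026055 = 0.316325
The structural fatigue-present share is 0.046035 + 0.026055 = 0.072090.
P(structural fatigue | strain alarm) = 0.072090 / 0.316325 ≈ 0.228

Now also conditioning on overloaded truck=true:
Enumerate both values of structural fatigue and weight by the priors:
  P(strain alarm | overloaded truck) = 0.8713×0.91 + 0.964994×0.09
        = 0.792883 + 0.086849 = 0.879732
Configurations with structural fatigue contribute 0.086849, so
  P(structural fatigue | strain alarm, overloaded truck) = 0.086849 / 0.879732 ≈ 0.099
Conditioning on overloaded truck lowers the posterior on structural fatigue: the classic explaining-away effect in a common-effect structure.

P(structural fatigue | strain alarm) ≈ 0.228; P(structural fatigue | strain alarm, overloaded truck) ≈ 0.099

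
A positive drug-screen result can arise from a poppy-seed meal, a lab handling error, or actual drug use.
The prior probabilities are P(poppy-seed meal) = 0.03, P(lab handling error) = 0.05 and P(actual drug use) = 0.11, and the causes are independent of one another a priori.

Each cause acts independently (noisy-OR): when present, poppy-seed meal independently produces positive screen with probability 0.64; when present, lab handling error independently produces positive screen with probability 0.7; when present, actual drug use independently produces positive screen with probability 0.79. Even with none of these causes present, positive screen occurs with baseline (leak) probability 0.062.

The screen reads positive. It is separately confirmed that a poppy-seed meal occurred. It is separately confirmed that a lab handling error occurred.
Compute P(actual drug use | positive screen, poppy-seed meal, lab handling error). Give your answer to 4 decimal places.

Under noisy-OR, P(positive screen | causes) = 1 − (1−0.062)·∏(1−qᵢ) over the active causes.
P(positive screen | poppy-seed meal, lab handling error) = 0.898696·0.89 + 0.978726·0.11 = 0.799839 + 0.107660 = 0.907499
Restricting to configurations with actual drug use present: 0.978726·0.11 = 0.107660.
So P(actual drug use | positive screen, poppy-seed meal, lab handling error) = 0.107660/0.907499 ≈ 0.1186.

P(actual drug use | positive screen, poppy-seed meal, lab handling error) ≈ 0.1186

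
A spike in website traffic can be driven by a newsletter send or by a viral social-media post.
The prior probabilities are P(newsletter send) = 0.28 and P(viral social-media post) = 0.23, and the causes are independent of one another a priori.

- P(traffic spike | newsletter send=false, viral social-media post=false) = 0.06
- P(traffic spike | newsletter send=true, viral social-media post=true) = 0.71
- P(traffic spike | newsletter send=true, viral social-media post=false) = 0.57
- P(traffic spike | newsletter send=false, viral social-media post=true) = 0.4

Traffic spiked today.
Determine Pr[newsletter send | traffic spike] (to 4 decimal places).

Weight on newsletter send=true, given the evidence: 0.122892 + 0.045724 = 0.168616
Denominator P(traffic spike): 0.06×0.72×0.77 + 0.4×0.72×0.23 + 0.57×0.28×0.77 + 0.71×0.28×0.23 = 0.268120
Posterior = 0.168616 / 0.268120 ≈ 0.6289

Pr[newsletter send | traffic spike] ≈ 0.6289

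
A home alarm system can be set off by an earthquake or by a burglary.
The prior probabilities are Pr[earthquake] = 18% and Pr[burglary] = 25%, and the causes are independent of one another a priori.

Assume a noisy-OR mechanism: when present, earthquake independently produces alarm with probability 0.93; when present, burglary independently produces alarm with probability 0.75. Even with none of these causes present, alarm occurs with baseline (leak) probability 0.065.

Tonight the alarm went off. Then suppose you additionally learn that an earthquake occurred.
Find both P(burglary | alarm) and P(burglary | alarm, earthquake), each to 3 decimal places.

P(burglary | alarm) ≈ 0.548; P(burglary | alarm, earthquake) ≈ 0.260

Under noisy-OR, P(alarm | causes) = 1 − (1−0.065)·∏(1−qᵢ) over the active causes.
P(alarm) = 0.065*0.82*0.75 + 0.76625*0.82*0.25 + 0.93455*0.18*0.75 + 0.983638*0.18*0.25 = 0.039975 + 0.157081 + 0.126164 + 0.044264 = 0.367484
The burglary-present share is 0.157081 + 0.044264 = 0.201345.
P(burglary | alarm) = 0.201345 / 0.367484 ≈ 0.548

Now also conditioning on earthquake=true:
P(alarm | earthquake) = 0.93455·0.75 + 0.983638·0.25 = 0.700913 + 0.245910 = 0.946823
The burglary-present share is 0.983638·0.25 = 0.245910.
Hence the posterior is 0.245910/0.946823 ≈ 0.260.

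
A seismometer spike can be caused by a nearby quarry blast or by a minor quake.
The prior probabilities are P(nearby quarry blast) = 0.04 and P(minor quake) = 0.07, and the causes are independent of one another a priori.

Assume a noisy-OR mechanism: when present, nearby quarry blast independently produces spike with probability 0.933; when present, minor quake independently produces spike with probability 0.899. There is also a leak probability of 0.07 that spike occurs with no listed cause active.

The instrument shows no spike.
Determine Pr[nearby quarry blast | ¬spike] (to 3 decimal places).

Pr[nearby quarry blast | ¬spike] ≈ 0.003

Under noisy-OR, P(spike | causes) = 1 − (1−0.07)·∏(1−qᵢ) over the active causes.
P(¬spike) = 0.93*0.96*0.93 + 0.09393*0.96*0.07 + 0.06231*0.04*0.93 + 0.006293*0.04*0.07 = 0.830304 + 0.006312 + 0.002318 + 0.000018 = 0.838952
The nearby quarry blast-present share is 0.002318 + 0.000018 = 0.002336.
P(nearby quarry blast | ¬spike) = 0.002336 / 0.838952 ≈ 0.003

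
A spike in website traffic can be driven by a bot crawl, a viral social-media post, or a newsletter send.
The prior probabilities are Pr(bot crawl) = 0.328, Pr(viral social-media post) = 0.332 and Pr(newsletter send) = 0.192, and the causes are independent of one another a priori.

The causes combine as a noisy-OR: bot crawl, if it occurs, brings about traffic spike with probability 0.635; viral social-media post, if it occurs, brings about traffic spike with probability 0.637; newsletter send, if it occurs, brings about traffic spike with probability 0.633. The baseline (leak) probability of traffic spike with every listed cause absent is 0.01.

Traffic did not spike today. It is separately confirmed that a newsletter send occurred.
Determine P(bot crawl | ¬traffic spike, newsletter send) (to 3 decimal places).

P(bot crawl | ¬traffic spike, newsletter send) ≈ 0.151

Under noisy-OR, P(traffic spike | causes) = 1 − (1−0.01)·∏(1−qᵢ) over the active causes.
P(¬traffic spike | newsletter send) = 0.36333*0.672*0.668 + 0.131889*0.672*0.332 + 0.132615*0.328*0.668 + 0.048139*0.328*0.332 = 0.163097 + 0.029425 + 0.029056 + 0.005242 = 0.226820
Of this, 0.034298 comes from 0.029056 + 0.005242 (the bot crawl=true cases).
P(bot crawl | ¬traffic spike, newsletter send) = 0.034298 / 0.226820 ≈ 0.151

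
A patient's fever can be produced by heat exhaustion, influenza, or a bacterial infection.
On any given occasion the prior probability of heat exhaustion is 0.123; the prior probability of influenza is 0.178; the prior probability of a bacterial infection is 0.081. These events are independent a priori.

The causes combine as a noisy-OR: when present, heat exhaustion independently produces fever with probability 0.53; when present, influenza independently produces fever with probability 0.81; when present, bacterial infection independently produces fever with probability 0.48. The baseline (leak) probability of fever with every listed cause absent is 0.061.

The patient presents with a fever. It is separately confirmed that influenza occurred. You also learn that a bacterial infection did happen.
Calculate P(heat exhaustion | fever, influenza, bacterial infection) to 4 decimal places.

Under noisy-OR, P(fever | causes) = 1 − (1−0.061)·∏(1−qᵢ) over the active causes.
By total probability over both values of heat exhaustion:
  P(fever | influenza, bacterial infection) = 0.907227×0.877 + 0.956397×0.123
        = 0.795638 + 0.117637 = 0.913275
Configurations with heat exhaustion contribute 0.117637, so
  P(heat exhaustion | fever, influenza, bacterial infection) = 0.117637 / 0.913275 ≈ 0.1288

P(heat exhaustion | fever, influenza, bacterial infection) ≈ 0.1288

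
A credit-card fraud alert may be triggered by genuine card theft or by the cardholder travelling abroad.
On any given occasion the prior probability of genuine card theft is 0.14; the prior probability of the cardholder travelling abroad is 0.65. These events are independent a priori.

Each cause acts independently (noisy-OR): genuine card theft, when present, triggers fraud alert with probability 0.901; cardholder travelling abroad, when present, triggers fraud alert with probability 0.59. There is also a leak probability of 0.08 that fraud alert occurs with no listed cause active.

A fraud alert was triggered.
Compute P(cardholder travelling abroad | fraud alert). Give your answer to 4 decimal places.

P(cardholder travelling abroad | fraud alert) ≈ 0.8640

Under noisy-OR, P(fraud alert | causes) = 1 − (1−0.08)·∏(1−qᵢ) over the active causes.
Numerator (weight on configurations with cardholder travelling abroad): 0.348145 + 0.087602 = 0.435747
Denominator P(fraud alert): 0.08·0.86·0.35 + 0.6228·0.86·0.65 + 0.90892·0.14·0.35 + 0.962657·0.14·0.65 = 0.504364
P(cardholder travelling abroad | fraud alert) = 0.435747/0.504364 ≈ 0.8640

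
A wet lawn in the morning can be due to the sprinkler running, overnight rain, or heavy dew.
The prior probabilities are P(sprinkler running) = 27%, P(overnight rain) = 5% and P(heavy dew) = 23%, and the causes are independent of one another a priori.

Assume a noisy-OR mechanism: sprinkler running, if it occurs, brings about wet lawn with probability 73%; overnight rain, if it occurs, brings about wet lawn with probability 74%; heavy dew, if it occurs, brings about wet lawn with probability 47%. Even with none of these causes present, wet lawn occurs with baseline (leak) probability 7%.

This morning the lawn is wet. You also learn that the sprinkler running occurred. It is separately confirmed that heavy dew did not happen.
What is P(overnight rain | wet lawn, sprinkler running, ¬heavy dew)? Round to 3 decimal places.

Under noisy-OR, P(wet lawn | causes) = 1 − (1−0.07)·∏(1−qᵢ) over the active causes.
For the numerator, keep only overnight rain=true terms: 0.934714·0.05 = 0.046736
Normalizer over all consistent configurations: 0.7489·0.95 + 0.934714·0.05 = 0.758191
P(overnight rain | wet lawn, sprinkler running, ¬heavy dew) = 0.046736/0.758191 ≈ 0.062

P(overnight rain | wet lawn, sprinkler running, ¬heavy dew) ≈ 0.062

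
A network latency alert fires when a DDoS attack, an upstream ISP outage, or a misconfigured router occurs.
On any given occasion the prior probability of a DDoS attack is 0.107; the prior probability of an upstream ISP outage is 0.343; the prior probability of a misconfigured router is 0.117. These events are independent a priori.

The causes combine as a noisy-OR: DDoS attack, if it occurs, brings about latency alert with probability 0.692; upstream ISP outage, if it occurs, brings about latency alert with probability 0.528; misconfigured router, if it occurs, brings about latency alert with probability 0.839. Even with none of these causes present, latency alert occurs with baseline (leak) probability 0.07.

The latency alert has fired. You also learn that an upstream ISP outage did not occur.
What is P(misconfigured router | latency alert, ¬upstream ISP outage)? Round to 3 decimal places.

P(misconfigured router | latency alert, ¬upstream ISP outage) ≈ 0.451

Under noisy-OR, P(latency alert | causes) = 1 − (1−0.07)·∏(1−qᵢ) over the active causes.
By total probability over the 4 (DDoS attack, misconfigured router) configurations:
  P(latency alert | ¬upstream ISP outage) = 0.07*0.893*0.883 + 0.85027*0.893*0.117 + 0.71356*0.107*0.883 + 0.953883*0.107*0.117
        = 0.055196 + 0.088837 + 0.067418 + 0.011942 = 0.223393
The terms with misconfigured router present sum to 0.100779, so
  P(misconfigured router | latency alert, ¬upstream ISP outage) = 0.100779 / 0.223393 ≈ 0.451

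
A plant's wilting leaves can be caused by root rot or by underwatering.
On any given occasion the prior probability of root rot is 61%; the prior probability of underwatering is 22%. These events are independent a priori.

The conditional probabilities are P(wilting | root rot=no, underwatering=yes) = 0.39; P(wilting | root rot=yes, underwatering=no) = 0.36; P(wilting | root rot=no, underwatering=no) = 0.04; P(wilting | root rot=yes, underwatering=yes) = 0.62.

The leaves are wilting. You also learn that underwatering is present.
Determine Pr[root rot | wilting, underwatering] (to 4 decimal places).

Pr[root rot | wilting, underwatering] ≈ 0.7132

Weight on root rot=true, given the evidence: 0.62·0.61 = 0.378200
Normalizer over all consistent configurations: 0.39·0.39 + 0.62·0.61 = 0.530300
P(root rot | wilting, underwatering) = 0.378200/0.530300 ≈ 0.7132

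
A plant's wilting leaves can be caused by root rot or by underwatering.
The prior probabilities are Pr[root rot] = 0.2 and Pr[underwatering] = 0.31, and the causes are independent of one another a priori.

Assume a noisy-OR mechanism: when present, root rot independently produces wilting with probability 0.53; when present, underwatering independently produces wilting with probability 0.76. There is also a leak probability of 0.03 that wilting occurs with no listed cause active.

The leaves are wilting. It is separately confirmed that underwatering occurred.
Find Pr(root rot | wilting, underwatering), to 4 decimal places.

Under noisy-OR, P(wilting | causes) = 1 − (1−0.03)·∏(1−qᵢ) over the active causes.
Sum P(wilting|·) weighted by the priors over both values of root rot:
  P(wilting | underwatering) = 0.7672*0.8 + 0.890584*0.2
        = 0.613760 + 0.178117 = 0.791877
Configurations with root rot contribute 0.178117, so
  P(root rot | wilting, underwatering) = 0.178117 / 0.791877 ≈ 0.2249

Pr(root rot | wilting, underwatering) ≈ 0.2249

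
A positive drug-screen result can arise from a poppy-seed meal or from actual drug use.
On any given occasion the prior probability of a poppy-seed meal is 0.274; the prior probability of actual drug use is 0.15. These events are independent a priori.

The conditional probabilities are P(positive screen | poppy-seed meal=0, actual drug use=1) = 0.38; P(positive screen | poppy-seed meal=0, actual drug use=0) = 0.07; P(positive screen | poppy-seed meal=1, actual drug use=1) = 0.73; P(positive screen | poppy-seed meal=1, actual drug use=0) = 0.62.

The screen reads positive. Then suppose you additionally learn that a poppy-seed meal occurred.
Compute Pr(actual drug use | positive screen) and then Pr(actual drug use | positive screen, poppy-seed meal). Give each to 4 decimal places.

Weight on actual drug use=true, given the evidence: 0.041382 + 0.030003 = 0.071385
Denominator P(positive screen): 0.07×0.726×0.85 + 0.38×0.726×0.15 + 0.62×0.274×0.85 + 0.73×0.274×0.15 = 0.258980
Posterior = 0.071385 / 0.258980 ≈ 0.2756

Now condition on the additional information:
Numerator (weight on configurations with actual drug use): 0.73·0.15 = 0.109500
Normalizer over all consistent configurations: 0.62·0.85 + 0.73·0.15 = 0.636500
P(actual drug use | positive screen, poppy-seed meal) = 0.109500/0.636500 ≈ 0.1720

Pr(actual drug use | positive screen) ≈ 0.2756; Pr(actual drug use | positive screen, poppy-seed meal) ≈ 0.1720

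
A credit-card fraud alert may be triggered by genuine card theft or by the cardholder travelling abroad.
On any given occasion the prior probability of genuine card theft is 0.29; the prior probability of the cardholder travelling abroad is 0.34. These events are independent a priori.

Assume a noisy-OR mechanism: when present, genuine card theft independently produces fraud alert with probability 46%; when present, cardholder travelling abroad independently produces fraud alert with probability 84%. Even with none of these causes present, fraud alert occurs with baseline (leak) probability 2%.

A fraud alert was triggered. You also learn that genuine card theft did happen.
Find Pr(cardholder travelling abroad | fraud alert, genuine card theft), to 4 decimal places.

Pr(cardholder travelling abroad | fraud alert, genuine card theft) ≈ 0.5004

Under noisy-OR, P(fraud alert | causes) = 1 − (1−0.02)·∏(1−qᵢ) over the active causes.
By total probability over both values of cardholder travelling abroad:
  P(fraud alert | genuine card theft) = 0.4708×0.66 + 0.915328×0.34
        = 0.310728 + 0.311212 = 0.621940
Keeping only the cardholder travelling abroad-present terms gives 0.311212, so
  P(cardholder travelling abroad | fraud alert, genuine card theft) = 0.311212 / 0.621940 ≈ 0.5004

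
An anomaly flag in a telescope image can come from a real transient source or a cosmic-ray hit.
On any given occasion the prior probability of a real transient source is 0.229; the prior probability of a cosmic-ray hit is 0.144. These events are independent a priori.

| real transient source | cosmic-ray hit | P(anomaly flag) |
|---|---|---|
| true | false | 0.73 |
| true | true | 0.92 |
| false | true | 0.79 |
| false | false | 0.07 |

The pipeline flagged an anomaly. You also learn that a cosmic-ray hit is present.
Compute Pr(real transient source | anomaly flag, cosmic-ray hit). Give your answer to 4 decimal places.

Pr(real transient source | anomaly flag, cosmic-ray hit) ≈ 0.2570

For the numerator, keep only real transient source=true terms: 0.92·0.229 = 0.210680
The normalizing constant is 0.79·0.771 + 0.92·0.229 = 0.819770
Posterior = 0.210680 / 0.819770 ≈ 0.2570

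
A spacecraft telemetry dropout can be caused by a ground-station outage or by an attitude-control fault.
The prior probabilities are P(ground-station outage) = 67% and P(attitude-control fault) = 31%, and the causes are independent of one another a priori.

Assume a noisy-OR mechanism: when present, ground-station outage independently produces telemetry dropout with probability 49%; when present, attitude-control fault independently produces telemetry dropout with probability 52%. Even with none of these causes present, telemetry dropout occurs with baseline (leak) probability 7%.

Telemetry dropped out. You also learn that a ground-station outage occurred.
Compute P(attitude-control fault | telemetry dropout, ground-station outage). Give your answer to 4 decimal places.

P(attitude-control fault | telemetry dropout, ground-station outage) ≈ 0.3976

Under noisy-OR, P(telemetry dropout | causes) = 1 − (1−0.07)·∏(1−qᵢ) over the active causes.
P(telemetry dropout | ground-station outage) = 0.5257*0.69 + 0.772336*0.31 = 0.362733 + 0.239424 = 0.602157
The attitude-control fault-present share is 0.772336*0.31 = 0.239424.
So P(attitude-control fault | telemetry dropout, ground-station outage) = 0.239424/0.602157 ≈ 0.3976.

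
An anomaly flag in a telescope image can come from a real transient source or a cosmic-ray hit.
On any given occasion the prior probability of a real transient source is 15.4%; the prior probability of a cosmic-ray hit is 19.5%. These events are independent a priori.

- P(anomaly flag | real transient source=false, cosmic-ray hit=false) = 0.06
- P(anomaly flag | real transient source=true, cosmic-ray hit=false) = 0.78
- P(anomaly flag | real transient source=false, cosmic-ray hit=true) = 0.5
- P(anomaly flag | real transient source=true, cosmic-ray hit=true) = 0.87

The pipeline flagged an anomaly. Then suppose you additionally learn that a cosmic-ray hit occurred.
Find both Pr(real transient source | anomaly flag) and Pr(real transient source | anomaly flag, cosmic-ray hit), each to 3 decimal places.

Pr(real transient source | anomaly flag) ≈ 0.499; Pr(real transient source | anomaly flag, cosmic-ray hit) ≈ 0.241

Weight on real transient source=true, given the evidence: 0.096697 + 0.026126 = 0.122823
The normalizing constant is 0.06*0.846*0.805 + 0.5*0.846*0.195 + 0.78*0.154*0.805 + 0.87*0.154*0.195 = 0.246170
Posterior = 0.122823 / 0.246170 ≈ 0.499

Now also conditioning on cosmic-ray hit=true:
Weight on real transient source=true, given the evidence: 0.87*0.154 = 0.133980
Denominator P(anomaly flag | cosmic-ray hit): 0.5*0.846 + 0.87*0.154 = 0.556980
P(real transient source | anomaly flag, cosmic-ray hit) = 0.133980/0.556980 ≈ 0.241
The drop from 0.499 to 0.241 is the explaining-away (discounting) effect.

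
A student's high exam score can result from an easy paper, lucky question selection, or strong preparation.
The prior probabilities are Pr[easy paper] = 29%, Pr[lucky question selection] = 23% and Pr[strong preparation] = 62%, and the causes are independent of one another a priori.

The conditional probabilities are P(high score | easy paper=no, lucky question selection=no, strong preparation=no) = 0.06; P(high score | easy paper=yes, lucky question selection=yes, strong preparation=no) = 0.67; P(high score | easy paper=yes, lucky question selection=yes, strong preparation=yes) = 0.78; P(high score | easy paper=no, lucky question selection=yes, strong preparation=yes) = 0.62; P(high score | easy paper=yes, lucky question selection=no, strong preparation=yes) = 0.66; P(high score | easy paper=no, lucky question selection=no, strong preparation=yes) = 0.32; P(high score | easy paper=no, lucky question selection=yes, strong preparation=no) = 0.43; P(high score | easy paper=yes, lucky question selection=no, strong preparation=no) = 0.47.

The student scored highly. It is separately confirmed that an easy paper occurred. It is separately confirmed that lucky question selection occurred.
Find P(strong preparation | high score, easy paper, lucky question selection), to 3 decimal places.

P(strong preparation | high score, easy paper, lucky question selection) ≈ 0.655

P(high score | easy paper, lucky question selection) = 0.67·0.38 + 0.78·0.62 = 0.254600 + 0.483600 = 0.738200
Of this, 0.483600 comes from 0.78·0.62 (the strong preparation=true cases).
Hence the posterior is 0.483600/0.738200 ≈ 0.655.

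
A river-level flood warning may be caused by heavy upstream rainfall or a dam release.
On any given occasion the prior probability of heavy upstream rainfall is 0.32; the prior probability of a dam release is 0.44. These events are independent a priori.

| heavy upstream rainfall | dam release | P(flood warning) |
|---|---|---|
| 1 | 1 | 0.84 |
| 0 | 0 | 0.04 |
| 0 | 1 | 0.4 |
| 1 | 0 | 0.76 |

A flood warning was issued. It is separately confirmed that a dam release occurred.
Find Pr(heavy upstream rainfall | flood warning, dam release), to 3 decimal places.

Pr(heavy upstream rainfall | flood warning, dam release) ≈ 0.497

Numerator (weight on configurations with heavy upstream rainfall): 0.84*0.32 = 0.268800
Normalizer over all consistent configurations: 0.4*0.68 + 0.84*0.32 = 0.540800
Posterior = 0.268800 / 0.540800 ≈ 0.497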